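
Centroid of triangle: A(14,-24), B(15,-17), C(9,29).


Gx = (14+15+9)/3 = 38/3 = 12.6667
Gy = (-24- 17+29)/3 = -12/3 = -4.0000

G = (12.6667, -4.0000)


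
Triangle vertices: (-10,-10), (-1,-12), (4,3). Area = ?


-10*(-12-3) = 150
-1*(3+ 10) = -13
4*(-10+ 12) = 8
sum = 145
Area = |145|/2 = 72.5000

72.5000 sq units


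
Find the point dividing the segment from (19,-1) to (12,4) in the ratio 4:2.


Px = (4*12 + 2*19)/6 = 86/6 = 14.3333
Py = (4*4 + 2*(-1))/6 = 14/6 = 2.3333

P = (14.3333, 2.3333)


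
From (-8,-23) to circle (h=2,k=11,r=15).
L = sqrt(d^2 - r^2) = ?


d = sqrt((-8-2)^2 + (-23-11)^2) = sqrt(100+1156) = 35.4401
L = sqrt(1256.0000 - 225) = sqrt(1031.0000) = 32.1092

32.1092


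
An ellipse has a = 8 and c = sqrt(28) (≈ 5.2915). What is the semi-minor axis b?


b^2 = 8^2 - (sqrt(28))^2 = 64 - 28 = 36
b = sqrt(36) = 6

b = 6


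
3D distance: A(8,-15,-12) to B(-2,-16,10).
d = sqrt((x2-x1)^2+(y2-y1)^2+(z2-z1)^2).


dx=-10, dy=-1, dz=22
d = sqrt(100+1+484) = sqrt(585) = 24.1868

24.1868


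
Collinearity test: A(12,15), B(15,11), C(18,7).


12*(11-7) + 15*(7-15) + 18*(15-11)
= 48 - 120 + 72 = 0

Yes, collinear (determinant = 0)


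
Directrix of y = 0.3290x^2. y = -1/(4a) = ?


a = 0.3290
1/(4a) = 0.7599
directrix: y = -0.7599 = -0.7599

y = -0.7599


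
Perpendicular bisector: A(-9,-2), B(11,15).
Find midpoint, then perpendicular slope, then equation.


Midpoint = (1, 6.5)
Slope of AB = dy/dx = 17/20 = 0.8500
Perp slope = -dx/dy = -20/17 = -1.1765
b = My - (perp slope)*Mx = 6.5 + (20*1)/17 = 6.5 + 1.1765 = 7.6765

y = -1.1765x + 7.6765


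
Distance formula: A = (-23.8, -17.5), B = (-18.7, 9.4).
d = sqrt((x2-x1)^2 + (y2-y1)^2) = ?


dx = -18.7 + 23.8 = 5.1
dy = 9.4 + 17.5 = 26.9
d = sqrt(26.01 + 723.61) = sqrt(749.62) = 27.3792

27.3792


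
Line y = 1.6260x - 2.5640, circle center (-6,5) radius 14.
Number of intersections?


Substitute y = 1.6260x - 2.5640: (x+ 6)^2 + (1.6260x- 2.5640-5)^2 = 196
Expand to Ax^2 + Bx + C = 0, where b-k = -7.564
A = 1+m^2 = 3.643876
B = 2(m(b-k) - h) = 2(1.6260*(-7.564) + 6) = -12.598128
C = h^2 + (b-k)^2 - r^2 = 36 + 57.214096 - 196 = -102.785904
disc = B^2-4AC = 158.7128 + 1498.1564 = 1656.8692
disc > 0

2 intersection points


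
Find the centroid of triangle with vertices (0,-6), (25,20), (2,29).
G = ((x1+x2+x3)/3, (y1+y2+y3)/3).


Gx = (0+25+2)/3 = 27/3 = 9.0000
Gy = (-6+20+29)/3 = 43/3 = 14.3333

G = (9.0000, 14.3333)


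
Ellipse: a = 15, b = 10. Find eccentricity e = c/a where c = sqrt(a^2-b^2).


c = sqrt(225-100) = sqrt(125) = 11.1803
e = c/a = sqrt(125)/15 = 0.7454

e = 0.7454


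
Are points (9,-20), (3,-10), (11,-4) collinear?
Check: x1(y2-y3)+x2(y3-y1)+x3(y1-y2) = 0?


9*(-10+ 4) + 3*(-4+ 20) + 11*(-20+ 10)
= -54 + 48 - 110 = -116

No, not collinear (determinant = -116)


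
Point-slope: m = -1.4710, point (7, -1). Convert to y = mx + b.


y + 1 = -1.4710(x - 7)
y = -1.4710x - 1 + 1.4710*7
y = -1.4710x + 9.2970

y = -1.4710x + 9.2970


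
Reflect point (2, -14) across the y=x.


Reflection rule for y=x: (y, x)
(2, -14) -> (-14, 2)

(-14, 2)


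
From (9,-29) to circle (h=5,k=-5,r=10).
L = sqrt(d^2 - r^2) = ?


d = sqrt((9-5)^2 + (-29+ 5)^2) = sqrt(16+576) = 24.3311
L = sqrt(592.0000 - 100) = sqrt(492.0000) = 22.1811

22.1811


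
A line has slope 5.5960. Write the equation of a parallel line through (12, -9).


Parallel lines have equal slopes.
m2 = 5.5960
b2 = -9 - 5.5960*12 = -76.1520

y = 5.5960x - 76.1520


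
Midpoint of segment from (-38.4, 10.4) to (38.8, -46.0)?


Mx = (-38.4 + 38.8)/2 = 0.4/2 = 0.2000
My = (10.4 - 46.0)/2 = -35.6/2 = -17.8000

(0.2000, -17.8000)


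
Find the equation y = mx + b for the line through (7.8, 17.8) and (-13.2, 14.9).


m = (-2.9)/(-21.0) = 0.1381
b = y1 - m*x1 = 17.8 - (-2.9*7.8)/(-21.0) = 17.8 - 1.0771 = 16.7229

y = 0.1381x + 16.7229


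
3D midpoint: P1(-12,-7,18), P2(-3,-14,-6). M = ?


Mx = (-12- 3)/2 = -7.5000
My = (-7- 14)/2 = -10.5000
Mz = (18- 6)/2 = 6.0000

M = (-7.5000, -10.5000, 6.0000)


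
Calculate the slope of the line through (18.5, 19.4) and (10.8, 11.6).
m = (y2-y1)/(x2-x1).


dy = 11.6 - 19.4 = -7.8
dx = 10.8 - 18.5 = -7.7
m = -7.8/(-7.7) = 1.0130

m = 1.0130


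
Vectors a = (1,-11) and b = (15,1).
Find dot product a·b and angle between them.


a·b = 1*15 - 11*1 = 15 - 11 = 4
|a| = sqrt(1+121) = 11.0454
|b| = sqrt(225+1) = 15.0333
cos(theta) = 4/(sqrt(122)*sqrt(226)) = 4/sqrt(27572) = 0.024089
theta = arccos(4/sqrt(27572)) = 88.6196 degrees

a·b = 4, theta = 88.6196 deg


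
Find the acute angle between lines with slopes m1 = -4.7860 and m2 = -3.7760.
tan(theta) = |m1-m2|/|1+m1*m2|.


m1-m2 = -1.01
1+m1*m2 = 19.071936
tan(theta) = |-1.01/19.071936| = 0.052957
theta = arctan(|-1.01/19.071936|) = 3.0314 degrees (acute angle)

3.0314 degrees


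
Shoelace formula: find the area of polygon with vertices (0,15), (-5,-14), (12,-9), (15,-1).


sum(xi*y_{i+1}) = 0*(-14) - 5*(-9) + 12*(-1) + 15*15 = 258
sum(yi*x_{i+1}) = 15*(-5) - 14*12 - 9*15 - 1*0 = -378
Area = |258 + 378|/2 = 636/2 = 318.0000

318.0000 sq units


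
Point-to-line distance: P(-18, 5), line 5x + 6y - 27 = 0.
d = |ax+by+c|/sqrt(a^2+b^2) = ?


|5*(-18) + 6*5 - 27| = |-87| = 87
sqrt(25 + 36) = sqrt(61) = 7.8102
d = 87/sqrt(61) = 11.1392

11.1392


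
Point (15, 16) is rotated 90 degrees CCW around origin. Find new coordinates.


cos(90) = 0, sin(90) = 1
x' = 15*0 - 16*1 = -16
y' = 15*1 + 16*0 = 15

(-16, 15)


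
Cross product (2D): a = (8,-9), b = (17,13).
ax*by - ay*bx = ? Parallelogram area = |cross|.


cross = 8*13 + 9*17 = 104 + 153 = 257
Parallelogram area = |257| = 257

cross = 257, parallelogram area = 257


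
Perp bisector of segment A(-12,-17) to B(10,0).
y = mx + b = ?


Midpoint = (-1, -8.5)
Slope of AB = dy/dx = 17/22 = 0.7727
Perp slope = -dx/dy = -22/17 = -1.2941
b = My - (perp slope)*Mx = -8.5 + (22*(-1))/17 = -8.5 - 1.2941 = -9.7941

y = -1.2941x - 9.7941


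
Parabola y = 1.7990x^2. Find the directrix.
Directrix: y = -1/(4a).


a = 1.7990
1/(4a) = 0.1390
directrix: y = -0.1390 = -0.1390

y = -0.1390


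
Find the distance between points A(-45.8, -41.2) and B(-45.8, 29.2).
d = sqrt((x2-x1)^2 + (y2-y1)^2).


dx = -45.8 + 45.8 = 0.0
dy = 29.2 + 41.2 = 70.4
d = sqrt(0.0 + 4956.16) = sqrt(4956.16) = 70.4000

70.4000


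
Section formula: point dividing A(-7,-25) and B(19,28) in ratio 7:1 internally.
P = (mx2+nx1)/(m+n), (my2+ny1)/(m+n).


Px = (7*19 + 1*(-7))/8 = 126/8 = 15.7500
Py = (7*28 + 1*(-25))/8 = 171/8 = 21.3750

P = (15.7500, 21.3750)


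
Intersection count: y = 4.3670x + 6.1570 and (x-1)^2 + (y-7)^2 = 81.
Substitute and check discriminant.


Substitute y = 4.3670x + 6.1570: (x-1)^2 + (4.3670x+6.1570-7)^2 = 81
Expand to Ax^2 + Bx + C = 0, where b-k = -0.843
A = 1+m^2 = 20.070689
B = 2(m(b-k) - h) = 2(4.3670*(-0.843) - 1) = -9.362762
C = h^2 + (b-k)^2 - r^2 = 1 + 0.710649 - 81 = -79.289351
disc = B^2-4AC = 87.6613 + 6365.5676 = 6453.2289
disc > 0

2 intersection points


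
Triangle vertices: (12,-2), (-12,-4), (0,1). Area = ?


12*(-4-1) = -60
-12*(1+ 2) = -36
0*(-2+ 4) = 0
sum = -96
Area = |-96|/2 = 48.0000

48.0000 sq units


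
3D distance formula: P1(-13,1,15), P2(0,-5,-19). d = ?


dx=13, dy=-6, dz=-34
d = sqrt(169+36+1156) = sqrt(1361) = 36.8917

36.8917


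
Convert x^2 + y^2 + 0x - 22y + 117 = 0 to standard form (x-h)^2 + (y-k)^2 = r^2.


h = -D/2 = 0/2 = 0
k = -E/2 = 22/2 = 11
r^2 = h^2 + k^2 - F = 0 + 121 - 117 = 4
r = 2

Center (0, 11), radius = 2


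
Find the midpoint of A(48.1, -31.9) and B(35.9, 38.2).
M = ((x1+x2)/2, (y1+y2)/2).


Mx = (48.1 + 35.9)/2 = 84.0/2 = 42.0000
My = (-31.9 + 38.2)/2 = 6.3/2 = 3.1500

(42.0000, 3.1500)


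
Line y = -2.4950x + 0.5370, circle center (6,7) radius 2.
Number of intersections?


Substitute y = -2.4950x + 0.5370: (x-6)^2 + (-2.4950x+0.5370-7)^2 = 4
Expand to Ax^2 + Bx + C = 0, where b-k = -6.463
A = 1+m^2 = 7.225025
B = 2(m(b-k) - h) = 2(-2.4950*(-6.463) - 6) = 20.25037
C = h^2 + (b-k)^2 - r^2 = 36 + 41.770369 - 4 = 73.770369
disc = B^2-4AC = 410.0775 - 2131.9710 = -1721.8935
disc < 0

0 intersection points


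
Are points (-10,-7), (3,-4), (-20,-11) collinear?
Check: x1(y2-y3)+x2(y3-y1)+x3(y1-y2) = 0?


-10*(-4+ 11) + 3*(-11+ 7) - 20*(-7+ 4)
= -70 - 12 + 60 = -22

No, not collinear (determinant = -22)


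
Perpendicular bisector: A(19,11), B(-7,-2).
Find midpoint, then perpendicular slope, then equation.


Midpoint = (6, 4.5)
Slope of AB = dy/dx = -13/(-26) = 0.5000
Perp slope = -dx/dy = -26/13 = -2.0000
b = My - (perp slope)*Mx = 4.5 + (-26*6)/(-13) = 4.5 + 12.0000 = 16.5000

y = -2.0000x + 16.5000


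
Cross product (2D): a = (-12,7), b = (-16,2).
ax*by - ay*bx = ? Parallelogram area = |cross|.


cross = -12*2 - 7*(-16) = -24 + 112 = 88
Parallelogram area = |88| = 88

cross = 88, parallelogram area = 88


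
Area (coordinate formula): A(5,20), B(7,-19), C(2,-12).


5*(-19+ 12) = -35
7*(-12-20) = -224
2*(20+ 19) = 78
sum = -181
Area = |-181|/2 = 90.5000

90.5000 sq units


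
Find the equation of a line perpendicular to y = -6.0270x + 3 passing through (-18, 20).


Perpendicular slope = -1/m1 = -1/(-6.0270) = 0.1659
b2 = y0 - m2*x0 = 20 - 18/(-6.0270) = 20 + 2.9866 = 22.9866

y = 0.1659x + 22.9866


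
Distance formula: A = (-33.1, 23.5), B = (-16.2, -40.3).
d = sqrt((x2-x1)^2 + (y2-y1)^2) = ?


dx = -16.2 + 33.1 = 16.9
dy = -40.3 - 23.5 = -63.8
d = sqrt(285.61 + 4070.44) = sqrt(4356.05) = 66.0004

66.0004


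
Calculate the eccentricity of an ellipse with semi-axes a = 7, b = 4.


c = sqrt(49-16) = sqrt(33) = 5.7446
e = c/a = sqrt(33)/7 = 0.8207

e = 0.8207


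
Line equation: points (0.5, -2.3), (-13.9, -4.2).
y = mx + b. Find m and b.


m = (-1.9)/(-14.4) = 0.1319
b = y1 - m*x1 = -2.3 - (-1.9*0.5)/(-14.4) = -2.3 - 0.0660 = -2.3660

y = 0.1319x - 2.3660


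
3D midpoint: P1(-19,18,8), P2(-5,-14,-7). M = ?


Mx = (-19- 5)/2 = -12.0000
My = (18- 14)/2 = 2.0000
Mz = (8- 7)/2 = 0.5000

M = (-12.0000, 2.0000, 0.5000)


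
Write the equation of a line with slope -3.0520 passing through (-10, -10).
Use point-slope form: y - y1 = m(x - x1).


y + 10 = -3.0520(x + 10)
y = -3.0520x - 10 + 3.0520*(-10)
y = -3.0520x - 40.5200

y = -3.0520x - 40.5200


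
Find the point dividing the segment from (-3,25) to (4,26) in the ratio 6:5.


Px = (6*4 + 5*(-3))/11 = 9/11 = 0.8182
Py = (6*26 + 5*25)/11 = 281/11 = 25.5455

P = (0.8182, 25.5455)


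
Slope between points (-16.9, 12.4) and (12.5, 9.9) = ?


dy = 9.9 - 12.4 = -2.5
dx = 12.5 + 16.9 = 29.4
m = -2.5/29.4 = -0.0850

m = -0.0850


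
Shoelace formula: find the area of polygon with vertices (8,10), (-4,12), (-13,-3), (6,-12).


sum(xi*y_{i+1}) = 8*12 - 4*(-3) - 13*(-12) + 6*10 = 324
sum(yi*x_{i+1}) = 10*(-4) + 12*(-13) - 3*6 - 12*8 = -310
Area = |324 + 310|/2 = 634/2 = 317.0000

317.0000 sq units


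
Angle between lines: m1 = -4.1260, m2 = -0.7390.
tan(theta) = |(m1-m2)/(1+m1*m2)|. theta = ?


m1-m2 = -3.387
1+m1*m2 = 4.049114
tan(theta) = |-3.387/4.049114| = 0.836479
theta = arctan(|-3.387/4.049114|) = 39.9118 degrees (acute angle)

39.9118 degrees


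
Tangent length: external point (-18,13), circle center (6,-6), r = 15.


d = sqrt((-18-6)^2 + (13+ 6)^2) = sqrt(576+361) = 30.6105
L = sqrt(937.0000 - 225) = sqrt(712.0000) = 26.6833

26.6833


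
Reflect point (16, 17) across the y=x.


Reflection rule for y=x: (y, x)
(16, 17) -> (17, 16)

(17, 16)


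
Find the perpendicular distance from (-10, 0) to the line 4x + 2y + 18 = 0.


|4*(-10) + 2*0 + 18| = |-22| = 22
sqrt(16 + 4) = sqrt(20) = 4.4721
d = 22/sqrt(20) = 4.9193

4.9193


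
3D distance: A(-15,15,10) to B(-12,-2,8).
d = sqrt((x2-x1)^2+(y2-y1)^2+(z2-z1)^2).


dx=3, dy=-17, dz=-2
d = sqrt(9+289+4) = sqrt(302) = 17.3781

17.3781


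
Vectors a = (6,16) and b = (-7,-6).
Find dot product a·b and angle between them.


a·b = 6*(-7) + 16*(-6) = -42 - 96 = -138
|a| = sqrt(36+256) = 17.0880
|b| = sqrt(49+36) = 9.2195
cos(theta) = -138/(sqrt(292)*sqrt(85)) = -138/sqrt(24820) = -0.875948
theta = arccos(-138/sqrt(24820)) = 151.1573 degrees

a·b = -138, theta = 151.1573 deg


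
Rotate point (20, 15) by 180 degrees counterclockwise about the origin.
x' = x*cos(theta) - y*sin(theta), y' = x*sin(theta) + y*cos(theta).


cos(180) = -1, sin(180) = 0
x' = 20*(-1) - 15*0 = -20
y' = 20*0 + 15*(-1) = -15

(-20, -15)


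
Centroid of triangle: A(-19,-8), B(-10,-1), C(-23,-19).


Gx = (-19- 10- 23)/3 = -52/3 = -17.3333
Gy = (-8- 1- 19)/3 = -28/3 = -9.3333

G = (-17.3333, -9.3333)


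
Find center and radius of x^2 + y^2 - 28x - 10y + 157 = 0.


h = -D/2 = 28/2 = 14
k = -E/2 = 10/2 = 5
r^2 = h^2 + k^2 - F = 196 + 25 - 157 = 64
r = 8

Center (14, 5), radius = 8


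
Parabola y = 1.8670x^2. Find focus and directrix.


a = 1.8670
1/(4a) = 0.1339
Focus = (0, 0.1339)
Directrix: y = -0.1339

Focus = (0, 0.1339), Directrix: y = -0.1339


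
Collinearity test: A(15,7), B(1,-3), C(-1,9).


15*(-3-9) + 1*(9-7) - 1*(7+ 3)
= -180 + 2 - 10 = -188

No, not collinear (determinant = -188)


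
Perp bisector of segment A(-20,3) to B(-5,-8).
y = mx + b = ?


Midpoint = (-12.5, -2.5)
Slope of AB = dy/dx = -11/15 = -0.7333
Perp slope = -dx/dy = 15/11 = 1.3636
b = My - (perp slope)*Mx = -2.5 + (15*(-12.5))/(-11) = -2.5 + 17.0455 = 14.5455

y = 1.3636x + 14.5455


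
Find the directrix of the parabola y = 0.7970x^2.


a = 0.7970
1/(4a) = 0.3137
directrix: y = -0.3137 = -0.3137

y = -0.3137


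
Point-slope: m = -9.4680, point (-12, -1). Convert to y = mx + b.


y + 1 = -9.4680(x + 12)
y = -9.4680x - 1 + 9.4680*(-12)
y = -9.4680x - 114.6160

y = -9.4680x - 114.6160


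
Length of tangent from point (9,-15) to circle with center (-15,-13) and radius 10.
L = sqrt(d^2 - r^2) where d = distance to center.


d = sqrt((9+ 15)^2 + (-15+ 13)^2) = sqrt(576+4) = 24.0832
L = sqrt(580.0000 - 100) = sqrt(480.0000) = 21.9089

21.9089


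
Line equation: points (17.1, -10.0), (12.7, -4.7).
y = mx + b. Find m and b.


m = (5.3)/(-4.4) = -1.2045
b = y1 - m*x1 = -10.0 - (5.3*17.1)/(-4.4) = -10.0 + 20.5977 = 10.5977

y = -1.2045x + 10.5977


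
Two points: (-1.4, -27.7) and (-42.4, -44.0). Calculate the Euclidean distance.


dx = -42.4 + 1.4 = -41.0
dy = -44.0 + 27.7 = -16.3
d = sqrt(1681.0 + 265.69) = sqrt(1946.69) = 44.1213

44.1213


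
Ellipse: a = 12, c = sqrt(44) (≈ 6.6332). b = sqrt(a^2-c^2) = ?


b^2 = 12^2 - (sqrt(44))^2 = 144 - 44 = 100
b = sqrt(100) = 10

b = 10


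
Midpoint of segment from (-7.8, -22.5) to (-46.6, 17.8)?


Mx = (-7.8 - 46.6)/2 = -54.4/2 = -27.2000
My = (-22.5 + 17.8)/2 = -4.7/2 = -2.3500

(-27.2000, -2.3500)


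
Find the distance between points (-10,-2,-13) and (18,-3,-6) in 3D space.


dx=28, dy=-1, dz=7
d = sqrt(784+1+49) = sqrt(834) = 28.8791

28.8791


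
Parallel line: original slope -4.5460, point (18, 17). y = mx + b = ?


Parallel lines have equal slopes.
m2 = -4.5460
b2 = 17 + 4.5460*18 = 98.8280

y = -4.5460x + 98.8280


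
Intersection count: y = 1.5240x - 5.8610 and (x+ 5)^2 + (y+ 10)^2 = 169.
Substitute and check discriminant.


Substitute y = 1.5240x - 5.8610: (x+ 5)^2 + (1.5240x- 5.8610+ 10)^2 = 169
Expand to Ax^2 + Bx + C = 0, where b-k = 4.139
A = 1+m^2 = 3.322576
B = 2(m(b-k) - h) = 2(1.5240*4.139 + 5) = 22.615672
C = h^2 + (b-k)^2 - r^2 = 25 + 17.131321 - 169 = -126.868679
disc = B^2-4AC = 511.4686 + 1686.1233 = 2197.5919
disc > 0

2 intersection points


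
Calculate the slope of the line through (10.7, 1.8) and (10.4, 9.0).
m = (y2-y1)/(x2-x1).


dy = 9.0 - 1.8 = 7.2
dx = 10.4 - 10.7 = -0.3
m = 7.2/(-0.3) = -24.0000

m = -24.0000


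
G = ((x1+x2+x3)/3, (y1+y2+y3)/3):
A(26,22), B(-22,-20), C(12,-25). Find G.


Gx = (26- 22+12)/3 = 16/3 = 5.3333
Gy = (22- 20- 25)/3 = -23/3 = -7.6667

G = (5.3333, -7.6667)


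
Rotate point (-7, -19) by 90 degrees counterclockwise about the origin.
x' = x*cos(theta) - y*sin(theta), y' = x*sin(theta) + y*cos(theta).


cos(90) = 0, sin(90) = 1
x' = -7*0 + 19*1 = 19
y' = -7*1 - 19*0 = -7

(19, -7)


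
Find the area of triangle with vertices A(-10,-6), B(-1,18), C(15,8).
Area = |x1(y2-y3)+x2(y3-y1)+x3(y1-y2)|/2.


-10*(18-8) = -100
-1*(8+ 6) = -14
15*(-6-18) = -360
sum = -474
Area = |-474|/2 = 237.0000

237.0000 sq units


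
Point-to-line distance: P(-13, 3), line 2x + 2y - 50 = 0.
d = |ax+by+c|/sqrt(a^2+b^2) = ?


|2*(-13) + 2*3 - 50| = |-70| = 70
sqrt(4 + 4) = sqrt(8) = 2.8284
d = 70/sqrt(8) = 24.7487

24.7487


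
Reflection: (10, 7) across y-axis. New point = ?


Reflection rule for y-axis: (-x, y)
(10, 7) -> (-10, 7)

(-10, 7)


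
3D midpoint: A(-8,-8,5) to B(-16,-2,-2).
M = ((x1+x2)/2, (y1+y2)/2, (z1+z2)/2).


Mx = (-8- 16)/2 = -12.0000
My = (-8- 2)/2 = -5.0000
Mz = (5- 2)/2 = 1.5000

M = (-12.0000, -5.0000, 1.5000)


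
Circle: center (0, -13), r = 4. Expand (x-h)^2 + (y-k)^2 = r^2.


(x-0)^2 + (y+ 13)^2 = 4^2
D = -2h = 0, E = -2k = 26
F = h^2+k^2-r^2 = 0+169-16 = 153

x^2 + y^2 + 26y + 153 = 0


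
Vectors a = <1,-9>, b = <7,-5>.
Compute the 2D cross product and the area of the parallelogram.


cross = 1*(-5) + 9*7 = -5 + 63 = 58
Parallelogram area = |58| = 58

cross = 58, parallelogram area = 58


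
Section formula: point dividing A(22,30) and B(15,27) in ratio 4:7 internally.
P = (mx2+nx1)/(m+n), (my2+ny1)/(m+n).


Px = (4*15 + 7*22)/11 = 214/11 = 19.4545
Py = (4*27 + 7*30)/11 = 318/11 = 28.9091

P = (19.4545, 28.9091)


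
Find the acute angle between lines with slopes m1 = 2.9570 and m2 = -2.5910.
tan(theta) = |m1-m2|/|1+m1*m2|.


m1-m2 = 5.548
1+m1*m2 = -6.661587
tan(theta) = |5.548/(-6.661587)| = 0.832835
theta = arctan(|5.548/(-6.661587)|) = 39.7887 degrees (acute angle)

39.7887 degrees


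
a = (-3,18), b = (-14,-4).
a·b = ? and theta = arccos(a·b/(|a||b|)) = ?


a·b = -3*(-14) + 18*(-4) = 42 - 72 = -30
|a| = sqrt(9+324) = 18.2483
|b| = sqrt(196+16) = 14.5602
cos(theta) = -30/(sqrt(333)*sqrt(212)) = -30/sqrt(70596) = -0.112910
theta = arccos(-30/sqrt(70596)) = 96.4831 degrees

a·b = -30, theta = 96.4831 deg


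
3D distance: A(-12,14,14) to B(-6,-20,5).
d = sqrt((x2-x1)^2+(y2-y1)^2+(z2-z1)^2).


dx=6, dy=-34, dz=-9
d = sqrt(36+1156+81) = sqrt(1273) = 35.6791

35.6791


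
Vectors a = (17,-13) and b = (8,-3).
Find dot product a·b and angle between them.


a·b = 17*8 - 13*(-3) = 136 + 39 = 175
|a| = sqrt(289+169) = 21.4009
|b| = sqrt(64+9) = 8.5440
cos(theta) = 175/(sqrt(458)*sqrt(73)) = 175/sqrt(33434) = 0.957070
theta = arccos(175/sqrt(33434)) = 16.8493 degrees

a·b = 175, theta = 16.8493 deg


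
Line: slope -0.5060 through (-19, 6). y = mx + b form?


y - 6 = -0.5060(x + 19)
y = -0.5060x + 6 + 0.5060*(-19)
y = -0.5060x - 3.6140

y = -0.5060x - 3.6140


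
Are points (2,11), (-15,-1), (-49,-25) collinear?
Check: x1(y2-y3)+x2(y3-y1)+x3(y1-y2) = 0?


2*(-1+ 25) - 15*(-25-11) - 49*(11+ 1)
= 48 + 540 - 588 = 0

Yes, collinear (determinant = 0)


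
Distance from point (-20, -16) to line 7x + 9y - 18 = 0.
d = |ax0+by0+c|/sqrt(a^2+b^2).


|7*(-20) + 9*(-16) - 18| = |-302| = 302
sqrt(49 + 81) = sqrt(130) = 11.4018
d = 302/sqrt(130) = 26.4872

26.4872


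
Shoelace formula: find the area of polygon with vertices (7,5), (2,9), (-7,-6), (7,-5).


sum(xi*y_{i+1}) = 7*9 + 2*(-6) - 7*(-5) + 7*5 = 121
sum(yi*x_{i+1}) = 5*2 + 9*(-7) - 6*7 - 5*7 = -130
Area = |121 + 130|/2 = 251/2 = 125.5000

125.5000 sq units


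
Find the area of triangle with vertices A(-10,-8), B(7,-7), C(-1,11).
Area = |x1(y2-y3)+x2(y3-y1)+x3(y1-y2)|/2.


-10*(-7-11) = 180
7*(11+ 8) = 133
-1*(-8+ 7) = 1
sum = 314
Area = |314|/2 = 157.0000

157.0000 sq units


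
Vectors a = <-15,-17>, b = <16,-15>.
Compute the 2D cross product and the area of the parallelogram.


cross = -15*(-15) + 17*16 = 225 + 272 = 497
Parallelogram area = |497| = 497

cross = 497, parallelogram area = 497


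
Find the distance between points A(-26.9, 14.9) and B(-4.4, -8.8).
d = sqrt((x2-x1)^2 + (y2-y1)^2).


dx = -4.4 + 26.9 = 22.5
dy = -8.8 - 14.9 = -23.7
d = sqrt(506.25 + 561.69) = sqrt(1067.94) = 32.6794

32.6794


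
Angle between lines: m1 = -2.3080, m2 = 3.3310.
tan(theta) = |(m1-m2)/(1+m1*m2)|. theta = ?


m1-m2 = -5.639
1+m1*m2 = -6.687948
tan(theta) = |-5.639/(-6.687948)| = 0.843158
theta = arctan(|-5.639/(-6.687948)|) = 40.1362 degrees (acute angle)

40.1362 degrees


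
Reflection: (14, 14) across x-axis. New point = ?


Reflection rule for x-axis: (x, -y)
(14, 14) -> (14, -14)

(14, -14)


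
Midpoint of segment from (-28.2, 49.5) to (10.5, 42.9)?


Mx = (-28.2 + 10.5)/2 = -17.7/2 = -8.8500
My = (49.5 + 42.9)/2 = 92.4/2 = 46.2000

(-8.8500, 46.2000)


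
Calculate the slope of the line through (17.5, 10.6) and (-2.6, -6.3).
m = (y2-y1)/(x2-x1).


dy = -6.3 - 10.6 = -16.9
dx = -2.6 - 17.5 = -20.1
m = -16.9/(-20.1) = 0.8408

m = 0.8408


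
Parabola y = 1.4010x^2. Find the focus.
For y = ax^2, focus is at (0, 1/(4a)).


a = 1.4010
4a = 5.6040
focus = (0, 1/5.6040) = (0, 0.1784)

Focus = (0, 0.1784)


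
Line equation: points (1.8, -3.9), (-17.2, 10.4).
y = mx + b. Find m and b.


m = (14.3)/(-19.0) = -0.7526
b = y1 - m*x1 = -3.9 - (14.3*1.8)/(-19.0) = -3.9 + 1.3547 = -2.5453

y = -0.7526x - 2.5453


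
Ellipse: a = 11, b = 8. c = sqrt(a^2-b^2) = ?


c^2 = 11^2 - 8^2 = 121 - 64 = 57
c = sqrt(57) = 7.5498

c = 7.5498


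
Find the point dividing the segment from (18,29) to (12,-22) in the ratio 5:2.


Px = (5*12 + 2*18)/7 = 96/7 = 13.7143
Py = (5*(-22) + 2*29)/7 = -52/7 = -7.4286

P = (13.7143, -7.4286)


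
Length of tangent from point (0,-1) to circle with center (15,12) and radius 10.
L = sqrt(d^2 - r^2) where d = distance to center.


d = sqrt((0-15)^2 + (-1-12)^2) = sqrt(225+169) = 19.8494
L = sqrt(394.0000 - 100) = sqrt(294.0000) = 17.1464

17.1464


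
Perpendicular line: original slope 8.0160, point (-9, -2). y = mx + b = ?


Perpendicular slope = -1/m1 = -1/8.0160 = -0.1248
b2 = y0 - m2*x0 = -2 - 9/8.0160 = -2 - 1.1228 = -3.1228

y = -0.1248x - 3.1228


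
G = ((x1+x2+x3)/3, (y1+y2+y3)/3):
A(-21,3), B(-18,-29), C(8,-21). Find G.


Gx = (-21- 18+8)/3 = -31/3 = -10.3333
Gy = (3- 29- 21)/3 = -47/3 = -15.6667

G = (-10.3333, -15.6667)


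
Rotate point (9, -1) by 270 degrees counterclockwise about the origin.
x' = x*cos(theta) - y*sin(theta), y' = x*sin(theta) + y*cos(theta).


cos(270) = 0, sin(270) = -1
x' = 9*0 + 1*(-1) = -1
y' = 9*(-1) - 1*0 = -9

(-1, -9)


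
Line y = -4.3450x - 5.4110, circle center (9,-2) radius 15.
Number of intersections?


Substitute y = -4.3450x - 5.4110: (x-9)^2 + (-4.3450x- 5.4110+ 2)^2 = 225
Expand to Ax^2 + Bx + C = 0, where b-k = -3.411
A = 1+m^2 = 19.879025
B = 2(m(b-k) - h) = 2(-4.3450*(-3.411) - 9) = 11.64159
C = h^2 + (b-k)^2 - r^2 = 81 + 11.634921 - 225 = -132.365079
disc = B^2-4AC = 135.5266 + 10525.1549 = 10660.6815
disc > 0

2 intersection points


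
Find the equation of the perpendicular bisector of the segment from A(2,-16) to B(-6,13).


Midpoint = (-2, -1.5)
Slope of AB = dy/dx = 29/(-8) = -3.6250
Perp slope = -dx/dy = 8/29 = 0.2759
b = My - (perp slope)*Mx = -1.5 + (-8*(-2))/29 = -1.5 + 0.5517 = -0.9483

y = 0.2759x - 0.9483


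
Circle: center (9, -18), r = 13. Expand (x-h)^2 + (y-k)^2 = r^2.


(x-9)^2 + (y+ 18)^2 = 13^2
D = -2h = -18, E = -2k = 36
F = h^2+k^2-r^2 = 81+324-169 = 236

x^2 + y^2 - 18x + 36y + 236 = 0


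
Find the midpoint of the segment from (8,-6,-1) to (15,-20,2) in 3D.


Mx = (8+15)/2 = 11.5000
My = (-6- 20)/2 = -13.0000
Mz = (-1+2)/2 = 0.5000

M = (11.5000, -13.0000, 0.5000)


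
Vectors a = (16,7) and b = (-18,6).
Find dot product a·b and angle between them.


a·b = 16*(-18) + 7*6 = -288 + 42 = -246
|a| = sqrt(256+49) = 17.4642
|b| = sqrt(324+36) = 18.9737
cos(theta) = -246/(sqrt(305)*sqrt(360)) = -246/sqrt(109800) = -0.742393
theta = arccos(-246/sqrt(109800)) = 137.9357 degrees

a·b = -246, theta = 137.9357 deg


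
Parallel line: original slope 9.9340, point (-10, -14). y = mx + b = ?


Parallel lines have equal slopes.
m2 = 9.9340
b2 = -14 - 9.9340*(-10) = 85.3400

y = 9.9340x + 85.3400


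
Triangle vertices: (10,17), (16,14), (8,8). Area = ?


10*(14-8) = 60
16*(8-17) = -144
8*(17-14) = 24
sum = -60
Area = |-60|/2 = 30.0000

30.0000 sq units


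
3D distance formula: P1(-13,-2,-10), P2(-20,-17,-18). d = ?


dx=-7, dy=-15, dz=-8
d = sqrt(49+225+64) = sqrt(338) = 18.3848

18.3848


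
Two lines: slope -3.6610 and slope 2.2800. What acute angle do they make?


m1-m2 = -5.941
1+m1*m2 = -7.34708
tan(theta) = |-5.941/(-7.34708)| = 0.808621
theta = arctan(|-5.941/(-7.34708)|) = 38.9597 degrees (acute angle)

38.9597 degrees


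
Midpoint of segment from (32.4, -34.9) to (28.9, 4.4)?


Mx = (32.4 + 28.9)/2 = 61.3/2 = 30.6500
My = (-34.9 + 4.4)/2 = -30.5/2 = -15.2500

(30.6500, -15.2500)


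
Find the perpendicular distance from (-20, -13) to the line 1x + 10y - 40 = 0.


|1*(-20) + 10*(-13) - 40| = |-190| = 190
sqrt(1 + 100) = sqrt(101) = 10.0499
d = 190/sqrt(101) = 18.9057

18.9057


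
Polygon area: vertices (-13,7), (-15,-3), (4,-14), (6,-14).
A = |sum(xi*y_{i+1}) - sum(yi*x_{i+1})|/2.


sum(xi*y_{i+1}) = -13*(-3) - 15*(-14) + 4*(-14) + 6*7 = 235
sum(yi*x_{i+1}) = 7*(-15) - 3*4 - 14*6 - 14*(-13) = -19
Area = |235 + 19|/2 = 254/2 = 127.0000

127.0000 sq units


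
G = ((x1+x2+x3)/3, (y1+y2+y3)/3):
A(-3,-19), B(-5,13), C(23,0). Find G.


Gx = (-3- 5+23)/3 = 15/3 = 5.0000
Gy = (-19+13+0)/3 = -6/3 = -2.0000

G = (5.0000, -2.0000)


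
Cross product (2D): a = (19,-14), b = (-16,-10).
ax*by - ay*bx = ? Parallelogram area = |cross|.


cross = 19*(-10) + 14*(-16) = -190 - 224 = -414
Parallelogram area = |-414| = 414

cross = -414, parallelogram area = 414


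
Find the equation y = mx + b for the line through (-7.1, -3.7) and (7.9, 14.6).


m = (18.3)/(15.0) = 1.2200
b = y1 - m*x1 = -3.7 - (18.3*(-7.1))/(15.0) = -3.7 + 8.6620 = 4.9620

y = 1.2200x + 4.9620


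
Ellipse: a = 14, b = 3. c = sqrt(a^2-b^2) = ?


c^2 = 14^2 - 3^2 = 196 - 9 = 187
c = sqrt(187) = 13.6748

c = 13.6748


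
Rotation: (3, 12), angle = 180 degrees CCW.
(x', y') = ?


cos(180) = -1, sin(180) = 0
x' = 3*(-1) - 12*0 = -3
y' = 3*0 + 12*(-1) = -12

(-3, -12)


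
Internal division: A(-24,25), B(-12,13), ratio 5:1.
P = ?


Px = (5*(-12) + 1*(-24))/6 = -84/6 = -14.0000
Py = (5*13 + 1*25)/6 = 90/6 = 15.0000

P = (-14.0000, 15.0000)


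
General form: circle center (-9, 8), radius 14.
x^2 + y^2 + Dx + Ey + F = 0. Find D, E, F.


(x+ 9)^2 + (y-8)^2 = 14^2
D = -2h = 18, E = -2k = -16
F = h^2+k^2-r^2 = 81+64-196 = -51

D = 18, E = -16, F = -51


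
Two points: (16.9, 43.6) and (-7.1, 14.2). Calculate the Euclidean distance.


dx = -7.1 - 16.9 = -24.0
dy = 14.2 - 43.6 = -29.4
d = sqrt(576.0 + 864.36) = sqrt(1440.36) = 37.9521

37.9521


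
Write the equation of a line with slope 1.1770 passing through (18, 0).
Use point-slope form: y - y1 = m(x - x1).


y - 0 = 1.1770(x - 18)
y = 1.1770x + 0 - 1.1770*18
y = 1.1770x - 21.1860

y = 1.1770x - 21.1860


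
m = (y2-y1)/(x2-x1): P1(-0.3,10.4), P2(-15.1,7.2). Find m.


dy = 7.2 - 10.4 = -3.2
dx = -15.1 + 0.3 = -14.8
m = -3.2/(-14.8) = 0.2162

m = 0.2162


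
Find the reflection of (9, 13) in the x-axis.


Reflection rule for x-axis: (x, -y)
(9, 13) -> (9, -13)

(9, -13)


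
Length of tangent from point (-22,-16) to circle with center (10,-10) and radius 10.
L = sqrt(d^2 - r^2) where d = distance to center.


d = sqrt((-22-10)^2 + (-16+ 10)^2) = sqrt(1024+36) = 32.5576
L = sqrt(1060.0000 - 100) = sqrt(960.0000) = 30.9839

30.9839


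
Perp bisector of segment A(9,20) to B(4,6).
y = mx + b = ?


Midpoint = (6.5, 13)
Slope of AB = dy/dx = -14/(-5) = 2.8000
Perp slope = -dx/dy = -5/14 = -0.3571
b = My - (perp slope)*Mx = 13 + (-5*6.5)/(-14) = 13 + 2.3214 = 15.3214

y = -0.3571x + 15.3214


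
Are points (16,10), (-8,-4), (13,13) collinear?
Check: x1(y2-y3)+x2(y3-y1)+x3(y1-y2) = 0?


16*(-4-13) - 8*(13-10) + 13*(10+ 4)
= -272 - 24 + 182 = -114

No, not collinear (determinant = -114)


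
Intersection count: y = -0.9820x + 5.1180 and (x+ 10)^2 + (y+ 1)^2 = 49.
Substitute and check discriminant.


Substitute y = -0.9820x + 5.1180: (x+ 10)^2 + (-0.9820x+5.1180+ 1)^2 = 49
Expand to Ax^2 + Bx + C = 0, where b-k = 6.118
A = 1+m^2 = 1.964324
B = 2(m(b-k) - h) = 2(-0.9820*6.118 + 10) = 7.984248
C = h^2 + (b-k)^2 - r^2 = 100 + 37.429924 - 49 = 88.429924
disc = B^2-4AC = 63.7482 - 694.8201 = -631.0719
disc < 0

0 intersection points


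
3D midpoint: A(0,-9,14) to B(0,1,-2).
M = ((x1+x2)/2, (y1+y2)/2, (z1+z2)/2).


Mx = (0+0)/2 = 0
My = (-9+1)/2 = -4.0000
Mz = (14- 2)/2 = 6.0000

M = (0, -4.0000, 6.0000)


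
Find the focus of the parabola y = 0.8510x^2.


a = 0.8510
4a = 3.4040
focus = (0, 1/3.4040) = (0, 0.2938)

Focus = (0, 0.2938)


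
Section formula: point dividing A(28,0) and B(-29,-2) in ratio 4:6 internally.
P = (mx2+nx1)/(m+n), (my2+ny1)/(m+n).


Px = (4*(-29) + 6*28)/10 = 52/10 = 5.2000
Py = (4*(-2) + 6*0)/10 = -8/10 = -0.8000

P = (5.2000, -0.8000)


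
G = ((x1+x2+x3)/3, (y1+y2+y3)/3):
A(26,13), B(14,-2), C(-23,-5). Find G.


Gx = (26+14- 23)/3 = 17/3 = 5.6667
Gy = (13- 2- 5)/3 = 6/3 = 2.0000

G = (5.6667, 2.0000)


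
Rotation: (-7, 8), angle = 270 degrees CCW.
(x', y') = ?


cos(270) = 0, sin(270) = -1
x' = -7*0 - 8*(-1) = 8
y' = -7*(-1) + 8*0 = 7

(8, 7)


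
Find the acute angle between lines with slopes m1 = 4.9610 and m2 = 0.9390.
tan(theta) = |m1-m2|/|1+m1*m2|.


m1-m2 = 4.022
1+m1*m2 = 5.658379
tan(theta) = |4.022/5.658379| = 0.710804
theta = arctan(|4.022/5.658379|) = 35.4054 degrees (acute angle)

35.4054 degrees


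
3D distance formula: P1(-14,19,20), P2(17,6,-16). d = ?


dx=31, dy=-13, dz=-36
d = sqrt(961+169+1296) = sqrt(2426) = 49.2544

49.2544


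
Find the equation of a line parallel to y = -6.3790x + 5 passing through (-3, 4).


Parallel lines have equal slopes.
m2 = -6.3790
b2 = 4 + 6.3790*(-3) = -15.1370

y = -6.3790x - 15.1370


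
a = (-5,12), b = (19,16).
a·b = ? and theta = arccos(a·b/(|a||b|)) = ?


a·b = -5*19 + 12*16 = -95 + 192 = 97
|a| = sqrt(25+144) = 13.0000
|b| = sqrt(361+256) = 24.8395
cos(theta) = 97/(sqrt(169)*sqrt(617)) = 97/sqrt(104273) = 0.300390
theta = arccos(97/sqrt(104273)) = 72.5190 degrees

a·b = 97, theta = 72.5190 deg


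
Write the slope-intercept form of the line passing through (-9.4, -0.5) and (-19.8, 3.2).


m = (3.7)/(-10.4) = -0.3558
b = y1 - m*x1 = -0.5 - (3.7*(-9.4))/(-10.4) = -0.5 - 3.3442 = -3.8442

y = -0.3558x - 3.8442


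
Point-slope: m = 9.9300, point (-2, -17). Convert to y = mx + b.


y + 17 = 9.9300(x + 2)
y = 9.9300x - 17 - 9.9300*(-2)
y = 9.9300x + 2.8600

y = 9.9300x + 2.8600


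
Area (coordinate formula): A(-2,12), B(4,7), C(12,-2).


-2*(7+ 2) = -18
4*(-2-12) = -56
12*(12-7) = 60
sum = -14
Area = |-14|/2 = 7.0000

7.0000 sq units


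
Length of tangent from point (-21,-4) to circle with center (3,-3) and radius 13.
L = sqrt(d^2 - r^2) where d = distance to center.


d = sqrt((-21-3)^2 + (-4+ 3)^2) = sqrt(576+1) = 24.0208
L = sqrt(577.0000 - 169) = sqrt(408.0000) = 20.1990

20.1990


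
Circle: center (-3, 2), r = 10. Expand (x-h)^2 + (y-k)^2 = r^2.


(x+ 3)^2 + (y-2)^2 = 10^2
D = -2h = 6, E = -2k = -4
F = h^2+k^2-r^2 = 9+4-100 = -87

x^2 + y^2 + 6x - 4y - 87 = 0


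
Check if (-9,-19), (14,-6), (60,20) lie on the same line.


-9*(-6-20) + 14*(20+ 19) + 60*(-19+ 6)
= 234 + 546 - 780 = 0

Yes, collinear (determinant = 0)


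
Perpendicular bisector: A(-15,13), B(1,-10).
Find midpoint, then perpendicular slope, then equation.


Midpoint = (-7, 1.5)
Slope of AB = dy/dx = -23/16 = -1.4375
Perp slope = -dx/dy = 16/23 = 0.6957
b = My - (perp slope)*Mx = 1.5 + (16*(-7))/(-23) = 1.5 + 4.8696 = 6.3696

y = 0.6957x + 6.3696


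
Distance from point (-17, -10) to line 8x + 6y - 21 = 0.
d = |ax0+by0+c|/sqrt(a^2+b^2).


|8*(-17) + 6*(-10) - 21| = |-217| = 217
sqrt(64 + 36) = sqrt(100) = 10.0000
d = 217/sqrt(100) = 21.7000

21.7000


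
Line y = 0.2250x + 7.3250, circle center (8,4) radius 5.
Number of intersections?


Substitute y = 0.2250x + 7.3250: (x-8)^2 + (0.2250x+7.3250-4)^2 = 25
Expand to Ax^2 + Bx + C = 0, where b-k = 3.325
A = 1+m^2 = 1.050625
B = 2(m(b-k) - h) = 2(0.2250*3.325 - 8) = -14.50375
C = h^2 + (b-k)^2 - r^2 = 64 + 11.055625 - 25 = 50.055625
disc = B^2-4AC = 210.3588 - 210.3588 = 0
disc = 0

1 intersection point (tangent)


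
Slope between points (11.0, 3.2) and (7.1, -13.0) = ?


dy = -13.0 - 3.2 = -16.2
dx = 7.1 - 11.0 = -3.9
m = -16.2/(-3.9) = 4.1538

m = 4.1538


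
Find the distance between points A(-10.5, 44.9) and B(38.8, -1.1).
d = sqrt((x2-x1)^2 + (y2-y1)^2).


dx = 38.8 + 10.5 = 49.3
dy = -1.1 - 44.9 = -46.0
d = sqrt(2430.49 + 2116.0) = sqrt(4546.49) = 67.4277

67.4277


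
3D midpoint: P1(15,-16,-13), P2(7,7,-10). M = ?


Mx = (15+7)/2 = 11.0000
My = (-16+7)/2 = -4.5000
Mz = (-13- 10)/2 = -11.5000

M = (11.0000, -4.5000, -11.5000)


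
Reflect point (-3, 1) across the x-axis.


Reflection rule for x-axis: (x, -y)
(-3, 1) -> (-3, -1)

(-3, -1)


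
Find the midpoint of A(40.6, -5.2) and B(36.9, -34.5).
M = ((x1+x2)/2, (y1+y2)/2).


Mx = (40.6 + 36.9)/2 = 77.5/2 = 38.7500
My = (-5.2 - 34.5)/2 = -39.7/2 = -19.8500

(38.7500, -19.8500)


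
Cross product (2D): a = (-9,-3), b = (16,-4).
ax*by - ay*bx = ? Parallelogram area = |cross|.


cross = -9*(-4) + 3*16 = 36 + 48 = 84
Parallelogram area = |84| = 84

cross = 84, parallelogram area = 84


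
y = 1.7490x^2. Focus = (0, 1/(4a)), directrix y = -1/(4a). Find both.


a = 1.7490
1/(4a) = 0.1429
Focus = (0, 0.1429)
Directrix: y = -0.1429

Focus = (0, 0.1429), Directrix: y = -0.1429


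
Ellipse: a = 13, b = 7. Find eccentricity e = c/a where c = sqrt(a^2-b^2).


c = sqrt(169-49) = sqrt(120) = 10.9545
e = c/a = sqrt(120)/13 = 0.8427

e = 0.8427


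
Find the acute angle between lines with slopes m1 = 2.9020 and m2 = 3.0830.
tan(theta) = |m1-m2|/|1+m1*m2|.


m1-m2 = -0.181
1+m1*m2 = 9.946866
tan(theta) = |-0.181/9.946866| = 0.018197
theta = arctan(|-0.181/9.946866|) = 1.0425 degrees (acute angle)

1.0425 degrees


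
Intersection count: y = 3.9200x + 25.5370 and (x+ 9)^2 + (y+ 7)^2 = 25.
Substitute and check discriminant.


Substitute y = 3.9200x + 25.5370: (x+ 9)^2 + (3.9200x+25.5370+ 7)^2 = 25
Expand to Ax^2 + Bx + C = 0, where b-k = 32.537
A = 1+m^2 = 16.3664
B = 2(m(b-k) - h) = 2(3.9200*32.537 + 9) = 273.09008
C = h^2 + (b-k)^2 - r^2 = 81 + 1058.656369 - 25 = 1114.656369
disc = B^2-4AC = 74578.1918 - 72971.6480 = 1606.5438
disc > 0

2 intersection points


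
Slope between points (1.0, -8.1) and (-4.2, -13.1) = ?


dy = -13.1 + 8.1 = -5.0
dx = -4.2 - 1.0 = -5.2
m = -5.0/(-5.2) = 0.9615

m = 0.9615


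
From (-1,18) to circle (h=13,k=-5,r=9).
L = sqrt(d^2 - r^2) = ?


d = sqrt((-1-13)^2 + (18+ 5)^2) = sqrt(196+529) = 26.9258
L = sqrt(725.0000 - 81) = sqrt(644.0000) = 25.3772

25.3772


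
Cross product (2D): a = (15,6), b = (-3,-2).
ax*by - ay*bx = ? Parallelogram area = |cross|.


cross = 15*(-2) - 6*(-3) = -30 + 18 = -12
Parallelogram area = |-12| = 12

cross = -12, parallelogram area = 12


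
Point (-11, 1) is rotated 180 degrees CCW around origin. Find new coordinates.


cos(180) = -1, sin(180) = 0
x' = -11*(-1) - 1*0 = 11
y' = -11*0 + 1*(-1) = -1

(11, -1)


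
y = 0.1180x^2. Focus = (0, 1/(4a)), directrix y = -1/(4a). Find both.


a = 0.1180
1/(4a) = 2.1186
Focus = (0, 2.1186)
Directrix: y = -2.1186

Focus = (0, 2.1186), Directrix: y = -2.1186


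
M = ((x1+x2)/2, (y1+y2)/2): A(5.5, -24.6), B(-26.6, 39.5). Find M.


Mx = (5.5 - 26.6)/2 = -21.1/2 = -10.5500
My = (-24.6 + 39.5)/2 = 14.9/2 = 7.4500

(-10.5500, 7.4500)


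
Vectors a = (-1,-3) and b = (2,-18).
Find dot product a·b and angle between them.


a·b = -1*2 - 3*(-18) = -2 + 54 = 52
|a| = sqrt(1+9) = 3.1623
|b| = sqrt(4+324) = 18.1108
cos(theta) = 52/(sqrt(10)*sqrt(328)) = 52/sqrt(3280) = 0.907959
theta = arccos(52/sqrt(3280)) = 24.7751 degrees

a·b = 52, theta = 24.7751 deg


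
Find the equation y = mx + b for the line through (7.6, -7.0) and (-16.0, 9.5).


m = (16.5)/(-23.6) = -0.6992
b = y1 - m*x1 = -7.0 - (16.5*7.6)/(-23.6) = -7.0 + 5.3136 = -1.6864

y = -0.6992x - 1.6864


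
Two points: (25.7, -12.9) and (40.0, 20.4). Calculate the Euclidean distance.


dx = 40.0 - 25.7 = 14.3
dy = 20.4 + 12.9 = 33.3
d = sqrt(204.49 + 1108.89) = sqrt(1313.38) = 36.2406

36.2406


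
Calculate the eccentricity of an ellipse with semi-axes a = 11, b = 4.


c = sqrt(121-16) = sqrt(105) = 10.2470
e = c/a = sqrt(105)/11 = 0.9315

e = 0.9315


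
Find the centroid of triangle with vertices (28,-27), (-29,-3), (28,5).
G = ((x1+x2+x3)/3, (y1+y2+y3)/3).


Gx = (28- 29+28)/3 = 27/3 = 9.0000
Gy = (-27- 3+5)/3 = -25/3 = -8.3333

G = (9.0000, -8.3333)


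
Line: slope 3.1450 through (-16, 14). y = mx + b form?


y - 14 = 3.1450(x + 16)
y = 3.1450x + 14 - 3.1450*(-16)
y = 3.1450x + 64.3200

y = 3.1450x + 64.3200


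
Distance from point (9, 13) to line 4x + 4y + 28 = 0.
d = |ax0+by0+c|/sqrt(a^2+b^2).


|4*9 + 4*13 + 28| = |116| = 116
sqrt(16 + 16) = sqrt(32) = 5.6569
d = 116/sqrt(32) = 20.5061

20.5061


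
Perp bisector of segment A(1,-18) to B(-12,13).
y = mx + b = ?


Midpoint = (-5.5, -2.5)
Slope of AB = dy/dx = 31/(-13) = -2.3846
Perp slope = -dx/dy = 13/31 = 0.4194
b = My - (perp slope)*Mx = -2.5 + (-13*(-5.5))/31 = -2.5 + 2.3065 = -0.1935

y = 0.4194x - 0.1935


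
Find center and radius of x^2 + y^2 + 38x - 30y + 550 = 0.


h = -D/2 = -38/2 = -19
k = -E/2 = 30/2 = 15
r^2 = h^2 + k^2 - F = 361 + 225 - 550 = 36
r = 6

Center (-19, 15), radius = 6


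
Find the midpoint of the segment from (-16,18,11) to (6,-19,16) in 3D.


Mx = (-16+6)/2 = -5.0000
My = (18- 19)/2 = -0.5000
Mz = (11+16)/2 = 13.5000

M = (-5.0000, -0.5000, 13.5000)


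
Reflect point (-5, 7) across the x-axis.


Reflection rule for x-axis: (x, -y)
(-5, 7) -> (-5, -7)

(-5, -7)


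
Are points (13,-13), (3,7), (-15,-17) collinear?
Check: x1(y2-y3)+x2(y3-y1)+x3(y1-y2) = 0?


13*(7+ 17) + 3*(-17+ 13) - 15*(-13-7)
= 312 - 12 + 300 = 600

No, not collinear (determinant = 600)


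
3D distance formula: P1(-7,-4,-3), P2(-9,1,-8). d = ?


dx=-2, dy=5, dz=-5
d = sqrt(4+25+25) = sqrt(54) = 7.3485

7.3485


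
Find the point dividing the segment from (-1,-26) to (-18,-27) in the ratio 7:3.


Px = (7*(-18) + 3*(-1))/10 = -129/10 = -12.9000
Py = (7*(-27) + 3*(-26))/10 = -267/10 = -26.7000

P = (-12.9000, -26.7000)


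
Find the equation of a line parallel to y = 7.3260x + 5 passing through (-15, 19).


Parallel lines have equal slopes.
m2 = 7.3260
b2 = 19 - 7.3260*(-15) = 128.8900

y = 7.3260x + 128.8900


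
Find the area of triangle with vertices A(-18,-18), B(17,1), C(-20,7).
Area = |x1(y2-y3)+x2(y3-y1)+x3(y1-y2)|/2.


-18*(1-7) = 108
17*(7+ 18) = 425
-20*(-18-1) = 380
sum = 913
Area = |913|/2 = 456.5000

456.5000 sq units


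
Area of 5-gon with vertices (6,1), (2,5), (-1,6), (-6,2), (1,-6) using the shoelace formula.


sum(xi*y_{i+1}) = 6*5 + 2*6 - 1*2 - 6*(-6) + 1*1 = 77
sum(yi*x_{i+1}) = 1*2 + 5*(-1) + 6*(-6) + 2*1 - 6*6 = -73
Area = |77 + 73|/2 = 150/2 = 75.0000

75.0000 sq units


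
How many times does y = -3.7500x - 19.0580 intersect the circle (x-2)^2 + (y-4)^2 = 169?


Substitute y = -3.7500x - 19.0580: (x-2)^2 + (-3.7500x- 19.0580-4)^2 = 169
Expand to Ax^2 + Bx + C = 0, where b-k = -23.058
A = 1+m^2 = 15.0625
B = 2(m(b-k) - h) = 2(-3.7500*(-23.058) - 2) = 168.935
C = h^2 + (b-k)^2 - r^2 = 4 + 531.671364 - 169 = 366.671364
disc = B^2-4AC = 28539.0342 - 22091.9497 = 6447.0845
disc > 0

2 intersection points
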